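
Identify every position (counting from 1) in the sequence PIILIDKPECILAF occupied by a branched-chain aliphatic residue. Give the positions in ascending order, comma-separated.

2, 3, 4, 5, 11, 12

The BCAAs are Val, Leu, and Ile — aliphatic side chains with a branch point.
Matching residues: I2, I3, L4, I5, I11, L12.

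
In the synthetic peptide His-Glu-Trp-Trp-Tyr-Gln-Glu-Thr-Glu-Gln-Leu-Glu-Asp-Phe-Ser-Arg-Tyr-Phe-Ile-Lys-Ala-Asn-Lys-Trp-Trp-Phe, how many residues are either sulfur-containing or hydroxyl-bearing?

Sulfur-containing: C, M. Hydroxyl-bearing: S, T, Y.
Sulfur-containing residues here: none (0).
Hydroxyl-bearing residues here: Tyr5, Thr8, Ser15, Tyr17 (4).
The two groups share no amino acid, so total = 0 + 4 = 4.

4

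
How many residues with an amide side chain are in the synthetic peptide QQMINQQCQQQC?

Only N (asparagine) and Q (glutamine) carry a side-chain carboxamide.
Matching residues: Q1, Q2, N5, Q6, Q7, Q9, Q10, Q11.

8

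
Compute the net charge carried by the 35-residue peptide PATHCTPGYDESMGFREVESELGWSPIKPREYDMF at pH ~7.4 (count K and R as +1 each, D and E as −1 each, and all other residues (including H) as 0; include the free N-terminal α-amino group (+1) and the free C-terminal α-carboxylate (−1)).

Positive (K, R): R16, K28, R30 → +3.
Negative (D, E): D10, E11, E17, E19, E21, E31, D33 → −7.
The N-terminus (+1) and C-terminus (−1) cancel.
Net charge = (+3) + (−7) = −4.

-4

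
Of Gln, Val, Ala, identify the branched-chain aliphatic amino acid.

Val

V, L, and I make up the branched-chain aliphatic group.
Of the listed options, only Val belongs to this group.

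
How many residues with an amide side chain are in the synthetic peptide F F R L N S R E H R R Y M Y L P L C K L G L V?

1

Asparagine (N) and glutamine (Q) have uncharged amide side chains.
Matching residues: N5.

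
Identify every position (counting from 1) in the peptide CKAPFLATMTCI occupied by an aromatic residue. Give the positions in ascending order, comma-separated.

The aromatic amino acids are Phe (F, benzyl), Trp (W, indole), and Tyr (Y, phenol).
Matching residues: F5.

5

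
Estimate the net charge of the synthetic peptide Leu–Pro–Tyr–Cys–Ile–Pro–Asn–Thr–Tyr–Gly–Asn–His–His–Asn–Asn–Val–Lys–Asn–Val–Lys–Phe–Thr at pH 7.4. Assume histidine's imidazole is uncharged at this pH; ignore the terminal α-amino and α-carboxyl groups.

+2

The side chains ionized at physiological pH are Lys/Arg (+1) and Asp/Glu (−1); with His treated as neutral, nothing else contributes.
Positive (K, R): Lys17, Lys20 → +2.
Negative (D, E): none → −0.
Net charge = (+2) + (−0) = +2.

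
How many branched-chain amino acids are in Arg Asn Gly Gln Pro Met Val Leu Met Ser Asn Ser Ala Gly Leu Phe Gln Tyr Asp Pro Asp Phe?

V, L, and I make up the branched-chain aliphatic group.
Matching residues: Val7, Leu8, Leu15.

3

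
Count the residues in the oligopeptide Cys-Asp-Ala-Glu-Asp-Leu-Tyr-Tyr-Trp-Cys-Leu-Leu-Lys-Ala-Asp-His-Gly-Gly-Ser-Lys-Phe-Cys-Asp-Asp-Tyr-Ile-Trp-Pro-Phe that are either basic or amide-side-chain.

Basic: H, K, R. Amide-side-chain: N, Q.
Basic residues here: Lys13, His16, Lys20 (3).
Amide-side-chain residues here: none (0).
The two groups share no amino acid, so total = 3 + 0 = 3.

3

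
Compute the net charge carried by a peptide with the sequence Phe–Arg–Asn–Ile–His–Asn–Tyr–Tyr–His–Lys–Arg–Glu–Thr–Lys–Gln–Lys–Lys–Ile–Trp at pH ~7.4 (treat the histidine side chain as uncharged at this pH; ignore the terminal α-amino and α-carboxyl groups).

Near pH 7.4, K and R contribute +1 each, D and E contribute −1 each, and every other side chain (His included, as stated) is uncharged.
Positive (K, R): Arg2, Lys10, Arg11, Lys14, Lys16, Lys17 → +6.
Negative (D, E): Glu12 → −1.
Net charge = (+6) + (−1) = +5.

+5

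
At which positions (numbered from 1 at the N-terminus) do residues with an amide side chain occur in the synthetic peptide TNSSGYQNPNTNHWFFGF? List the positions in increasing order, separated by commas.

2, 7, 8, 10, 12

Only N (asparagine) and Q (glutamine) carry a side-chain carboxamide.
Matching residues: N2, Q7, N8, N10, N12.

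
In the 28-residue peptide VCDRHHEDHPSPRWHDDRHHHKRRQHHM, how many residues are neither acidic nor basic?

8

Acidic: D, E. Basic: K, R, H. All other residues are neither.
Matching residues: V1, C2, P10, S11, P12, W14, Q25, M28.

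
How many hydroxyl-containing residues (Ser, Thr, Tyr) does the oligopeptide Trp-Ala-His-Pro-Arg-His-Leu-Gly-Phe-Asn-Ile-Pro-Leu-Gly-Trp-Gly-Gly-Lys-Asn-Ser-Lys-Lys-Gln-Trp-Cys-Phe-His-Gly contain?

1

Matching residues: Ser20.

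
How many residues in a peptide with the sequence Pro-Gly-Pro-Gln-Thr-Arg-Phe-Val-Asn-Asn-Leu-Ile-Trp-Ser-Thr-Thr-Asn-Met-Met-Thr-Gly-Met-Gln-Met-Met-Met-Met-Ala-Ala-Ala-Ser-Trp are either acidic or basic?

1

Acidic: D, E. Basic: H, K, R.
Acidic residues here: none (0).
Basic residues here: Arg6 (1).
The two groups share no amino acid, so total = 0 + 1 = 1.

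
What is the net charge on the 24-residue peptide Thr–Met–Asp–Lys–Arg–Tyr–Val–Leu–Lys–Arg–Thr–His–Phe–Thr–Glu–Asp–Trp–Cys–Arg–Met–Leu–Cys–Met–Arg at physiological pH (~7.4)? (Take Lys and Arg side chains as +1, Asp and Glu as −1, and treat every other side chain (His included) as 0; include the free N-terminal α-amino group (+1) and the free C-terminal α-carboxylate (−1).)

Positive (K, R): Lys4, Arg5, Lys9, Arg10, Arg19, Arg24 → +6.
Negative (D, E): Asp3, Glu15, Asp16 → −3.
The N-terminus (+1) and C-terminus (−1) cancel.
Net charge = (+6) + (−3) = +3.

+3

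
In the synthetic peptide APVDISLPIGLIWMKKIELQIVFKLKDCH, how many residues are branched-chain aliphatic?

The BCAAs are Val, Leu, and Ile — aliphatic side chains with a branch point.
Matching residues: V3, I5, L7, I9, L11, I12, I17, L19, I21, V22, L25.

11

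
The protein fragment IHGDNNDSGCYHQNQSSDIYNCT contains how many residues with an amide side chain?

The amide-side-chain residues are Asn (N) and Gln (Q).
Matching residues: N5, N6, Q13, N14, Q15, N21.

6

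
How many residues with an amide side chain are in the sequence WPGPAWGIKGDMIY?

Only N (asparagine) and Q (glutamine) carry a side-chain carboxamide.
None of the 14 residues belong to this group.

0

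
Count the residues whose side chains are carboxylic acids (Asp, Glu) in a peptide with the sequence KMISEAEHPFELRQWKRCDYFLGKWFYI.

4

Matching residues: E5, E7, E11, D19.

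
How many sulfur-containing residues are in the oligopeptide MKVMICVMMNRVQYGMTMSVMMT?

Only Cys (C) and Met (M) have a sulfur atom in the side chain.
Matching residues: M1, M4, C6, M8, M9, M16, M18, M21, M22.

9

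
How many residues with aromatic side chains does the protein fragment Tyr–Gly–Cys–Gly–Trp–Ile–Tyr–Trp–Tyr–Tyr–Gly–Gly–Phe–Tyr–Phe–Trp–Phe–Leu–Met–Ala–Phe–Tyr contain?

F, W, and Y each carry an aromatic ring on the side chain.
Matching residues: Tyr1, Trp5, Tyr7, Trp8, Tyr9, Tyr10, Phe13, Tyr14, Phe15, Trp16, Phe17, Phe21, Tyr22.

13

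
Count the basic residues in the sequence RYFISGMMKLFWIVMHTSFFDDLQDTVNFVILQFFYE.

K, R, and H are the three residues with basic side chains (ε-amine, guanidinium, and imidazole respectively).
Matching residues: R1, K9, H16.

3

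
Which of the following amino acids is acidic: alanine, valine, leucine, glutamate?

glutamate

Only D (aspartate) and E (glutamate) carry a side-chain carboxylic acid.
Of the listed options, only glutamate belongs to this group.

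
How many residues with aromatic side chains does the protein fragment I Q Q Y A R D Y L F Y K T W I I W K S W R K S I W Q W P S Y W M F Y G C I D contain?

Phenylalanine (F), tryptophan (W), and tyrosine (Y) have aromatic ring side chains.
Matching residues: Y4, Y8, F10, Y11, W14, W17, W20, W25, W27, Y30, W31, F33, Y34.

13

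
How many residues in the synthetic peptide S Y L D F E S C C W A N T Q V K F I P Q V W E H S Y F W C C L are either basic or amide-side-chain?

Basic: H, K, R. Amide-side-chain: N, Q.
Basic residues here: K16, H24 (2).
Amide-side-chain residues here: N12, Q14, Q20 (3).
The two groups share no amino acid, so total = 2 + 3 = 5.

5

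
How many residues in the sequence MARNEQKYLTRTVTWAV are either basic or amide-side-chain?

Basic: H, K, R. Amide-side-chain: N, Q.
Basic residues here: R3, K7, R11 (3).
Amide-side-chain residues here: N4, Q6 (2).
The two groups share no amino acid, so total = 3 + 2 = 5.

5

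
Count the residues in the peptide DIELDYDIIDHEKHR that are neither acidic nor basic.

5

Acidic: D, E. Basic: K, R, H. All other residues are neither.
Matching residues: I2, L4, Y6, I8, I9.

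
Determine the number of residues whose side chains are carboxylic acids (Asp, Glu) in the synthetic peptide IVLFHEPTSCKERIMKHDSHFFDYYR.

Matching residues: E6, E12, D18, D23.

4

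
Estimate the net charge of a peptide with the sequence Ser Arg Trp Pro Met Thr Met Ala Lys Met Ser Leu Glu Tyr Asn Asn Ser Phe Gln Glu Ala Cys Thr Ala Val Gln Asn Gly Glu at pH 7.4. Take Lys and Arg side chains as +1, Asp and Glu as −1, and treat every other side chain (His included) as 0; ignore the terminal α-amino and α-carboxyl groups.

Positive (K, R): Arg2, Lys9 → +2.
Negative (D, E): Glu13, Glu20, Glu29 → −3.
Net charge = (+2) + (−3) = −1.

-1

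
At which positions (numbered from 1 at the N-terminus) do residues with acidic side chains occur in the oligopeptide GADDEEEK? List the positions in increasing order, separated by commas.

Aspartate (D) and glutamate (E) have carboxylic-acid side chains and are the acidic amino acids.
Matching residues: D3, D4, E5, E6, E7.

3, 4, 5, 6, 7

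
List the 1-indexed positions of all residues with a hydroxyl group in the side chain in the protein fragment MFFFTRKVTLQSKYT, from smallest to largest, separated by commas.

5, 9, 12, 14, 15

Serine (S), threonine (T), and tyrosine (Y) each carry a hydroxyl group on the side chain.
Matching residues: T5, T9, S12, Y14, T15.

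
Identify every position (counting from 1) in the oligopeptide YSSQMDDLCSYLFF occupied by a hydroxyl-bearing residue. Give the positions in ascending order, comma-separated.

Serine (S), threonine (T), and tyrosine (Y) each carry a hydroxyl group on the side chain.
Matching residues: Y1, S2, S3, S10, Y11.

1, 2, 3, 10, 11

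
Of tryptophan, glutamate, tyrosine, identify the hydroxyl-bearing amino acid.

Serine (S), threonine (T), and tyrosine (Y) each carry a hydroxyl group on the side chain.
Of the listed options, only tyrosine belongs to this group.

tyrosine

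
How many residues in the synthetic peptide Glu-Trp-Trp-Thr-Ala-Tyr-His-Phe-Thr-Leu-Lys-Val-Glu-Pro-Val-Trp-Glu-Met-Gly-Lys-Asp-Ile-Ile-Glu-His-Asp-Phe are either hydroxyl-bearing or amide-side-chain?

Hydroxyl-bearing: S, T, Y. Amide-side-chain: N, Q.
Hydroxyl-bearing residues here: Thr4, Tyr6, Thr9 (3).
Amide-side-chain residues here: none (0).
The two groups share no amino acid, so total = 3 + 0 = 3.

3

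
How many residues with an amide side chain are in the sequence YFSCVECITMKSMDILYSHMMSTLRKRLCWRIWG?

0

Asparagine (N) and glutamine (Q) have uncharged amide side chains.
None of the 34 residues belong to this group.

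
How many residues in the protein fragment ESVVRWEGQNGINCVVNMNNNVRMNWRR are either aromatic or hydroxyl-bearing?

3

Aromatic: F, W, Y. Hydroxyl-bearing: S, T, Y.
Aromatic residues here: W6, W26 (2).
Hydroxyl-bearing residues here: S2 (1).
(Y belongs to both groups, but none appear in this sequence.) Total = 2 + 1 = 3.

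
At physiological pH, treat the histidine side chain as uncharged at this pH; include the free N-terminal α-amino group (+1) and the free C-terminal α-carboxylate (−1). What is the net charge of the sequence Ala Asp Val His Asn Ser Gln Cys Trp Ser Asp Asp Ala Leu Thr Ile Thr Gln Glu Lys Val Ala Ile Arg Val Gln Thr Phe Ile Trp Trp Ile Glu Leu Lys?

At pH ~7.4 the Lys and Arg side chains are protonated (+1), the Asp and Glu side chains are deprotonated (−1), and with His taken as neutral all other side chains carry no charge.
Positive (K, R): Lys20, Arg24, Lys35 → +3.
Negative (D, E): Asp2, Asp11, Asp12, Glu19, Glu33 → −5.
The N-terminus (+1) and C-terminus (−1) cancel.
Net charge = (+3) + (−5) = −2.

-2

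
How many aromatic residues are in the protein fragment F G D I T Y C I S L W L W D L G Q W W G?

F, W, and Y each carry an aromatic ring on the side chain.
Matching residues: F1, Y6, W11, W13, W18, W19.

6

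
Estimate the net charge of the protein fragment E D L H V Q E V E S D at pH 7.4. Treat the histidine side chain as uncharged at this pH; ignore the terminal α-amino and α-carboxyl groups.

At pH ~7.4 the Lys and Arg side chains are protonated (+1), the Asp and Glu side chains are deprotonated (−1), and with His taken as neutral all other side chains carry no charge.
Positive (K, R): none → +0.
Negative (D, E): E1, D2, E7, E9, D11 → −5.
Net charge = (+0) + (−5) = −5.

-5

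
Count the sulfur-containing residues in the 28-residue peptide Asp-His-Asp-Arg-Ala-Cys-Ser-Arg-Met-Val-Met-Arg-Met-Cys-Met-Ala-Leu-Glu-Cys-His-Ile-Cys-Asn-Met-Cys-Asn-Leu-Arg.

Cysteine (C, thiol) and methionine (M, thioether) are the two sulfur-containing amino acids.
Matching residues: Cys6, Met9, Met11, Met13, Cys14, Met15, Cys19, Cys22, Met24, Cys25.

10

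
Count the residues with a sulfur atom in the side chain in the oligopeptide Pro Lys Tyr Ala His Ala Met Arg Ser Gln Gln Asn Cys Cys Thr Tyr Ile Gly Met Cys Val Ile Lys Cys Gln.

The sulfur-bearing residues are cysteine (–SH) and methionine (–S–CH₃).
Matching residues: Met7, Cys13, Cys14, Met19, Cys20, Cys24.

6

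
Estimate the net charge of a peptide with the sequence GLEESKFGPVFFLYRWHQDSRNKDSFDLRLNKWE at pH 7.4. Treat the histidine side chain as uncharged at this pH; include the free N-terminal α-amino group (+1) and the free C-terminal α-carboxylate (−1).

At pH ~7.4 the Lys and Arg side chains are protonated (+1), the Asp and Glu side chains are deprotonated (−1), and with His taken as neutral all other side chains carry no charge.
Positive (K, R): K6, R15, R21, K23, R29, K32 → +6.
Negative (D, E): E3, E4, D19, D24, D27, E34 → −6.
The N-terminus (+1) and C-terminus (−1) cancel.
Net charge = (+6) + (−6) = 0.

0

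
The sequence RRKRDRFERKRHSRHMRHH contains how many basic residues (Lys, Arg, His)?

Matching residues: R1, R2, K3, R4, R6, R9, K10, R11, H12, R14, H15, R17, H18, H19.

14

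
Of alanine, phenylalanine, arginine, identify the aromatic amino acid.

phenylalanine

Phenylalanine (F), tryptophan (W), and tyrosine (Y) have aromatic ring side chains.
Of the listed options, only phenylalanine belongs to this group.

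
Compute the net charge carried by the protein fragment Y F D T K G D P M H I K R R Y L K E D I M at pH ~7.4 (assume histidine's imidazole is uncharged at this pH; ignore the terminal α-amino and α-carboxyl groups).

The side chains ionized at physiological pH are Lys/Arg (+1) and Asp/Glu (−1); with His treated as neutral, nothing else contributes.
Positive (K, R): K5, K12, R13, R14, K17 → +5.
Negative (D, E): D3, D7, E18, D19 → −4.
Net charge = (+5) + (−4) = +1.

+1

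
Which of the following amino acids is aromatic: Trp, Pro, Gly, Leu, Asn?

Trp

F, W, and Y each carry an aromatic ring on the side chain.
Of the listed options, only Trp belongs to this group.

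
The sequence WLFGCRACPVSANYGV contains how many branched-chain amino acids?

Valine (V), leucine (L), and isoleucine (I) are the branched-chain amino acids.
Matching residues: L2, V10, V16.

3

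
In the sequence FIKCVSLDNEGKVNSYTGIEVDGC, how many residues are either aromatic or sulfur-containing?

Aromatic: F, W, Y. Sulfur-containing: C, M.
Aromatic residues here: F1, Y16 (2).
Sulfur-containing residues here: C4, C24 (2).
The two groups share no amino acid, so total = 2 + 2 = 4.

4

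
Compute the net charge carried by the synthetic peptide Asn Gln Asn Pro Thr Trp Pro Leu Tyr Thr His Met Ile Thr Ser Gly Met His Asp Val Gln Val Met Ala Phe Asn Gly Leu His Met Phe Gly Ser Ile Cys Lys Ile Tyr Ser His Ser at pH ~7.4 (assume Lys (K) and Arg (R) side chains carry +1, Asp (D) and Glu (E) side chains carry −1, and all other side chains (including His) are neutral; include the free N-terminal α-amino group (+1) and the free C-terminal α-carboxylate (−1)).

Positive (K, R): Lys36 → +1.
Negative (D, E): Asp19 → −1.
The N-terminus (+1) and C-terminus (−1) cancel.
Net charge = (+1) + (−1) = 0.

0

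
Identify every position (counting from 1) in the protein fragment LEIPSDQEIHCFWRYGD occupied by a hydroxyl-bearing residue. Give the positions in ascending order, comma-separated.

Serine (S), threonine (T), and tyrosine (Y) each carry a hydroxyl group on the side chain.
Matching residues: S5, Y15.

5, 15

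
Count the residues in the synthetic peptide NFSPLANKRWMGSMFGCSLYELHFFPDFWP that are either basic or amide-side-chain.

Basic: H, K, R. Amide-side-chain: N, Q.
Basic residues here: K8, R9, H23 (3).
Amide-side-chain residues here: N1, N7 (2).
The two groups share no amino acid, so total = 3 + 2 = 5.

5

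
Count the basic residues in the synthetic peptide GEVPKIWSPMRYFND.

Lysine (K), arginine (R), and histidine (H) have basic, nitrogen-containing side chains.
Matching residues: K5, R11.

2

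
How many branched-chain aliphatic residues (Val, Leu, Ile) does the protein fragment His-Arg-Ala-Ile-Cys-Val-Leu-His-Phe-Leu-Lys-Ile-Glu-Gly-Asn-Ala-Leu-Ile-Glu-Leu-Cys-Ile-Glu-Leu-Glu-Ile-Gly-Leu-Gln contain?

Matching residues: Ile4, Val6, Leu7, Leu10, Ile12, Leu17, Ile18, Leu20, Ile22, Leu24, Ile26, Leu28.

12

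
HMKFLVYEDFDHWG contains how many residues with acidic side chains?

3

Aspartate (D) and glutamate (E) have carboxylic-acid side chains and are the acidic amino acids.
Matching residues: E8, D9, D11.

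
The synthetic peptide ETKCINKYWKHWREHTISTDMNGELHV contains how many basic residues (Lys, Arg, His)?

Matching residues: K3, K7, K10, H11, R13, H15, H26.

7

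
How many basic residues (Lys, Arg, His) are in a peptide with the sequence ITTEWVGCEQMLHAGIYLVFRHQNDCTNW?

Matching residues: H13, R21, H22.

3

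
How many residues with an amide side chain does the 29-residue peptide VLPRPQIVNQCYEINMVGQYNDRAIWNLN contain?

8

The amide-side-chain residues are Asn (N) and Gln (Q).
Matching residues: Q6, N9, Q10, N15, Q19, N21, N27, N29.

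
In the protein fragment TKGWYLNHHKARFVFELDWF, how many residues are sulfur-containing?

Cysteine (C, thiol) and methionine (M, thioether) are the two sulfur-containing amino acids.
None of the 20 residues belong to this group.

0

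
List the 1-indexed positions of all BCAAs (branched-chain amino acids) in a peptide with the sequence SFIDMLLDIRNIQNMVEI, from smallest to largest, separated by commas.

3, 6, 7, 9, 12, 16, 18

Valine (V), leucine (L), and isoleucine (I) are the branched-chain amino acids.
Matching residues: I3, L6, L7, I9, I12, V16, I18.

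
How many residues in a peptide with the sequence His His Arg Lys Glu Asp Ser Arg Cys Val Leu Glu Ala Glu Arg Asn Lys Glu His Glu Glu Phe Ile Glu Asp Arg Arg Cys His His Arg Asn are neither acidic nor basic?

10

Acidic: D, E. Basic: K, R, H. All other residues are neither.
Matching residues: Ser7, Cys9, Val10, Leu11, Ala13, Asn16, Phe22, Ile23, Cys28, Asn32.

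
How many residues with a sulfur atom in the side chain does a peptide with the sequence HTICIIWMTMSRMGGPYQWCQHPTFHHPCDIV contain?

Only Cys (C) and Met (M) have a sulfur atom in the side chain.
Matching residues: C4, M8, M10, M13, C20, C29.

6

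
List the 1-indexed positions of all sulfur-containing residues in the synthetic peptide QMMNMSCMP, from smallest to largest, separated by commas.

Cysteine (C, thiol) and methionine (M, thioether) are the two sulfur-containing amino acids.
Matching residues: M2, M3, M5, C7, M8.

2, 3, 5, 7, 8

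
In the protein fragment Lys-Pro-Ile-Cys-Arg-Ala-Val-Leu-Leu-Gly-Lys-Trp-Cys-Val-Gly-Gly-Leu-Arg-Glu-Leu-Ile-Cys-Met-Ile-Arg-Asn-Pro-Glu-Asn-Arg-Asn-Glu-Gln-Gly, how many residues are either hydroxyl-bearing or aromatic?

1

Hydroxyl-bearing: S, T, Y. Aromatic: F, W, Y.
Hydroxyl-bearing residues here: none (0).
Aromatic residues here: Trp12 (1).
(Y belongs to both groups, but none appear in this sequence.) Total = 0 + 1 = 1.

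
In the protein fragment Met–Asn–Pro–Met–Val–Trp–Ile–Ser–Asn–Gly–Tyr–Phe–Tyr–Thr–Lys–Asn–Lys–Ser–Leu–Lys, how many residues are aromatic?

F, W, and Y each carry an aromatic ring on the side chain.
Matching residues: Trp6, Tyr11, Phe12, Tyr13.

4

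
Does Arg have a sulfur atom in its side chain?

No

Cysteine (C, thiol) and methionine (M, thioether) are the two sulfur-containing amino acids.
Arginine is not in this group.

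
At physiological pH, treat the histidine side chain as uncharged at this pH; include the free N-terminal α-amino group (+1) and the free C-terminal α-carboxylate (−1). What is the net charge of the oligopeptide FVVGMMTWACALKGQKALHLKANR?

+4

Near pH 7.4, K and R contribute +1 each, D and E contribute −1 each, and every other side chain (His included, as stated) is uncharged.
Positive (K, R): K13, K16, K21, R24 → +4.
Negative (D, E): none → −0.
The N-terminus (+1) and C-terminus (−1) cancel.
Net charge = (+4) + (−0) = +4.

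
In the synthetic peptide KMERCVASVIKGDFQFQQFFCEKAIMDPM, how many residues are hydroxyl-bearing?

1

S, T, and Y are the three residues with a side-chain hydroxyl.
Matching residues: S8.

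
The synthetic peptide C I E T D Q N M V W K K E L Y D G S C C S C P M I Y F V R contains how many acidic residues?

4

The acidic residues are Asp (D) and Glu (E), whose side chains end in a carboxylate group.
Matching residues: E3, D5, E13, D16.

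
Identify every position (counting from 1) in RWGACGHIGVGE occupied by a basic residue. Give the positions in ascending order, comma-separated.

1, 7

The basic amino acids are Lys (K), Arg (R), and His (H).
Matching residues: R1, H7.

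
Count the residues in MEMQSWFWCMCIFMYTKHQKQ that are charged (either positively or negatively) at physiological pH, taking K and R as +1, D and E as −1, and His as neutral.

3

Charged side chains at pH ~7.4: K, R (positive); D, E (negative).
Matching residues: E2, K17, K20.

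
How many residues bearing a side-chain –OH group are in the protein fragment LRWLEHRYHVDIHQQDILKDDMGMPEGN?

The –OH-bearing residues are Ser, Thr (aliphatic alcohols), and Tyr (phenol).
Matching residues: Y8.

1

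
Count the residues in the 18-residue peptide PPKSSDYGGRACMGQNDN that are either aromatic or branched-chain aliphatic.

1

Aromatic: F, W, Y. Branched-chain aliphatic: I, L, V.
Aromatic residues here: Y7 (1).
Branched-chain aliphatic residues here: none (0).
The two groups share no amino acid, so total = 1 + 0 = 1.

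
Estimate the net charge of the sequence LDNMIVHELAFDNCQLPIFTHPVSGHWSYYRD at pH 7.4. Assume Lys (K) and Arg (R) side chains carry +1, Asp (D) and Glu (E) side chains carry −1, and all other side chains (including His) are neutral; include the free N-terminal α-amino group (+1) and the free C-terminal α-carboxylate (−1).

Positive (K, R): R31 → +1.
Negative (D, E): D2, E8, D12, D32 → −4.
The N-terminus (+1) and C-terminus (−1) cancel.
Net charge = (+1) + (−4) = −3.

-3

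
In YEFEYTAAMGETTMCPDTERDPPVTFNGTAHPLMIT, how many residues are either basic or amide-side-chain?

Basic: H, K, R. Amide-side-chain: N, Q.
Basic residues here: R20, H31 (2).
Amide-side-chain residues here: N27 (1).
The two groups share no amino acid, so total = 2 + 1 = 3.

3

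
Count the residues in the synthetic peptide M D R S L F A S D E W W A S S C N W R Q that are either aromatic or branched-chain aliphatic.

5

Aromatic: F, W, Y. Branched-chain aliphatic: I, L, V.
Aromatic residues here: F6, W11, W12, W18 (4).
Branched-chain aliphatic residues here: L5 (1).
The two groups share no amino acid, so total = 4 + 1 = 5.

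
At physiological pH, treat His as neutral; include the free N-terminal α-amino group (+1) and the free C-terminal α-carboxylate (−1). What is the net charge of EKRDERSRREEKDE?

At pH ~7.4 the Lys and Arg side chains are protonated (+1), the Asp and Glu side chains are deprotonated (−1), and with His taken as neutral all other side chains carry no charge.
Positive (K, R): K2, R3, R6, R8, R9, K12 → +6.
Negative (D, E): E1, D4, E5, E10, E11, D13, E14 → −7.
The N-terminus (+1) and C-terminus (−1) cancel.
Net charge = (+6) + (−7) = −1.

-1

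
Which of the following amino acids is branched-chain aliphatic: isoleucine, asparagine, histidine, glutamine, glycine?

Valine (V), leucine (L), and isoleucine (I) are the branched-chain amino acids.
Of the listed options, only isoleucine belongs to this group.

isoleucine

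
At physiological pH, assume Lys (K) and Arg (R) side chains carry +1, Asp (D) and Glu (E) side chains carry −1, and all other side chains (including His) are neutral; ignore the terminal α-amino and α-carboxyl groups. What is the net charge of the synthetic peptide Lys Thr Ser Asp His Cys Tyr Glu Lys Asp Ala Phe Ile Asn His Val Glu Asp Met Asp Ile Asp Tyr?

Positive (K, R): Lys1, Lys9 → +2.
Negative (D, E): Asp4, Glu8, Asp10, Glu17, Asp18, Asp20, Asp22 → −7.
Net charge = (+2) + (−7) = −5.

-5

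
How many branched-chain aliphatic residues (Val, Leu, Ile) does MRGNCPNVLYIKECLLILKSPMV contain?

8

Matching residues: V8, L9, I11, L15, L16, I17, L18, V23.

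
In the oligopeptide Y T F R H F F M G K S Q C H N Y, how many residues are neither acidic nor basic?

12

Acidic: D, E. Basic: K, R, H. All other residues are neither.
Matching residues: Y1, T2, F3, F6, F7, M8, G9, S11, Q12, C13, N15, Y16.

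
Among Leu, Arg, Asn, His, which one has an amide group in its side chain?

The amide-side-chain residues are Asn (N) and Gln (Q).
Of the listed options, only Asn belongs to this group.

Asn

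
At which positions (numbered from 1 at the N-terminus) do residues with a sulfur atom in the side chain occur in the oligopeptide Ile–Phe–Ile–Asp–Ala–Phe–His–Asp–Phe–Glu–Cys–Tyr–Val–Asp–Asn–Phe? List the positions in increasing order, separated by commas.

11

Only Cys (C) and Met (M) have a sulfur atom in the side chain.
Matching residues: Cys11.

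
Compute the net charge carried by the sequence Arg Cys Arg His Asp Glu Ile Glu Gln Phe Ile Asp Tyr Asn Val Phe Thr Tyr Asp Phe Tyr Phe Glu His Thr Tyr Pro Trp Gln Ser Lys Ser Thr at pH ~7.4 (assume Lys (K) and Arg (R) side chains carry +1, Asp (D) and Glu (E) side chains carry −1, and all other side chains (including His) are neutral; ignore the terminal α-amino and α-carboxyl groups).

Positive (K, R): Arg1, Arg3, Lys31 → +3.
Negative (D, E): Asp5, Glu6, Glu8, Asp12, Asp19, Glu23 → −6.
Net charge = (+3) + (−6) = −3.

-3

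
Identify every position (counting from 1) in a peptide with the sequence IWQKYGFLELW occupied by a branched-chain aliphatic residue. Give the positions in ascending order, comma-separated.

1, 8, 10

V, L, and I make up the branched-chain aliphatic group.
Matching residues: I1, L8, L10.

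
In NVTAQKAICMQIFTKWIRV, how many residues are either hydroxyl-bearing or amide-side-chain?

5

Hydroxyl-bearing: S, T, Y. Amide-side-chain: N, Q.
Hydroxyl-bearing residues here: T3, T14 (2).
Amide-side-chain residues here: N1, Q5, Q11 (3).
The two groups share no amino acid, so total = 2 + 3 = 5.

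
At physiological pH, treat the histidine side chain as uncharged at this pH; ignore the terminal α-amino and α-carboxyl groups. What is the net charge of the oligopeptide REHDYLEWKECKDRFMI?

-1

Near pH 7.4, K and R contribute +1 each, D and E contribute −1 each, and every other side chain (His included, as stated) is uncharged.
Positive (K, R): R1, K9, K12, R14 → +4.
Negative (D, E): E2, D4, E7, E10, D13 → −5.
Net charge = (+4) + (−5) = −1.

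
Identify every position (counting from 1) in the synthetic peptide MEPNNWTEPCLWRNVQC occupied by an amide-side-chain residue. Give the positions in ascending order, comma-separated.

Matching residues: N4, N5, N14, Q16.

4, 5, 14, 16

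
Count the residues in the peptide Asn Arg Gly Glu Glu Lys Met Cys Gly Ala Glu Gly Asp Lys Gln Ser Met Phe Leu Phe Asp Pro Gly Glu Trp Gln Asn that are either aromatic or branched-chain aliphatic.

4

Aromatic: F, W, Y. Branched-chain aliphatic: I, L, V.
Aromatic residues here: Phe18, Phe20, Trp25 (3).
Branched-chain aliphatic residues here: Leu19 (1).
The two groups share no amino acid, so total = 3 + 1 = 4.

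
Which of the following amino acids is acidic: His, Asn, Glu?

Glu

Only D (aspartate) and E (glutamate) carry a side-chain carboxylic acid.
Of the listed options, only Glu belongs to this group.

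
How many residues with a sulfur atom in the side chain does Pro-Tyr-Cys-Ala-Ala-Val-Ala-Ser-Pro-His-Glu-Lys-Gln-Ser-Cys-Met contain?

Only Cys (C) and Met (M) have a sulfur atom in the side chain.
Matching residues: Cys3, Cys15, Met16.

3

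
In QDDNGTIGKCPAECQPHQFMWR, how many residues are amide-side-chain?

4

Asparagine (N) and glutamine (Q) have uncharged amide side chains.
Matching residues: Q1, N4, Q15, Q18.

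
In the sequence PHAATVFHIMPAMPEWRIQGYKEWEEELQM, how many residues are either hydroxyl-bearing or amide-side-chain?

Hydroxyl-bearing: S, T, Y. Amide-side-chain: N, Q.
Hydroxyl-bearing residues here: T5, Y21 (2).
Amide-side-chain residues here: Q19, Q29 (2).
The two groups share no amino acid, so total = 2 + 2 = 4.

4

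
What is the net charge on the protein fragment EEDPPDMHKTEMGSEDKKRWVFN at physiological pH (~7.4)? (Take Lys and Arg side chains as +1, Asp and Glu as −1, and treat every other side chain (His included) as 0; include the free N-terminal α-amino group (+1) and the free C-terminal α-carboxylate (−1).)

Positive (K, R): K9, K17, K18, R19 → +4.
Negative (D, E): E1, E2, D3, D6, E11, E15, D16 → −7.
The N-terminus (+1) and C-terminus (−1) cancel.
Net charge = (+4) + (−7) = −3.

-3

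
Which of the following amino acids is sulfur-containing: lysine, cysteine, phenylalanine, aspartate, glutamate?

Only Cys (C) and Met (M) have a sulfur atom in the side chain.
Of the listed options, only cysteine belongs to this group.

cysteine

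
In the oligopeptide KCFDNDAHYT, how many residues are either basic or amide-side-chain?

3

Basic: H, K, R. Amide-side-chain: N, Q.
Basic residues here: K1, H8 (2).
Amide-side-chain residues here: N5 (1).
The two groups share no amino acid, so total = 2 + 1 = 3.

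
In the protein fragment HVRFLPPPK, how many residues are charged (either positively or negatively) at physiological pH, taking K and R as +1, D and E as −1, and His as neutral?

Charged side chains at pH ~7.4: K, R (positive); D, E (negative).
Matching residues: R3, K9.

2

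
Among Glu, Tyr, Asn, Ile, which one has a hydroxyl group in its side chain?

Serine (S), threonine (T), and tyrosine (Y) each carry a hydroxyl group on the side chain.
Of the listed options, only Tyr belongs to this group.

Tyr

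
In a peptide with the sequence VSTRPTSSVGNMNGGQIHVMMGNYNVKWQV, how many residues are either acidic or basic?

3

Acidic: D, E. Basic: H, K, R.
Acidic residues here: none (0).
Basic residues here: R4, H18, K27 (3).
The two groups share no amino acid, so total = 0 + 3 = 3.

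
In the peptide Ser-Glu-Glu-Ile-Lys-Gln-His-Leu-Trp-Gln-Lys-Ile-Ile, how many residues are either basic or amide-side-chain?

5

Basic: H, K, R. Amide-side-chain: N, Q.
Basic residues here: Lys5, His7, Lys11 (3).
Amide-side-chain residues here: Gln6, Gln10 (2).
The two groups share no amino acid, so total = 3 + 2 = 5.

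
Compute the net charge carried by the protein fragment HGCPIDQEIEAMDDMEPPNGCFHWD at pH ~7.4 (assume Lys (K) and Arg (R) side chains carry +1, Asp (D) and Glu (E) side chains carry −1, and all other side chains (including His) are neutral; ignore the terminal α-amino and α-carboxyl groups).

Positive (K, R): none → +0.
Negative (D, E): D6, E8, E10, D13, D14, E16, D25 → −7.
Net charge = (+0) + (−7) = −7.

-7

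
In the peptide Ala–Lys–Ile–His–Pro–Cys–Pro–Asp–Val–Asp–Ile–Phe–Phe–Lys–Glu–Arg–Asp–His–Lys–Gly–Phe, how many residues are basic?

K, R, and H are the three residues with basic side chains (ε-amine, guanidinium, and imidazole respectively).
Matching residues: Lys2, His4, Lys14, Arg16, His18, Lys19.

6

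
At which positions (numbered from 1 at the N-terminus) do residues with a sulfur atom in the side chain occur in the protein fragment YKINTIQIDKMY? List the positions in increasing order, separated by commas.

11

Only Cys (C) and Met (M) have a sulfur atom in the side chain.
Matching residues: M11.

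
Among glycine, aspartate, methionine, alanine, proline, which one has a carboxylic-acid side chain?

Only D (aspartate) and E (glutamate) carry a side-chain carboxylic acid.
Of the listed options, only aspartate belongs to this group.

aspartate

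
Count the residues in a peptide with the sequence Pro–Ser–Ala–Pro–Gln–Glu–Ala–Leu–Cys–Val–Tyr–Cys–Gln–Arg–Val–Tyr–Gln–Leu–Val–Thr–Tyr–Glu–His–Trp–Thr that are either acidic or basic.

4

Acidic: D, E. Basic: H, K, R.
Acidic residues here: Glu6, Glu22 (2).
Basic residues here: Arg14, His23 (2).
The two groups share no amino acid, so total = 2 + 2 = 4.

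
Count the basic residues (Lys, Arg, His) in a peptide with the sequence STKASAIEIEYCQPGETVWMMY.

Matching residues: K3.

1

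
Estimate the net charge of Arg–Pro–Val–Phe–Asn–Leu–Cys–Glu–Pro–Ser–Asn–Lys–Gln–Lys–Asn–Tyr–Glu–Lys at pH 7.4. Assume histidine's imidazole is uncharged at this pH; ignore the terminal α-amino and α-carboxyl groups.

+2

Near pH 7.4, K and R contribute +1 each, D and E contribute −1 each, and every other side chain (His included, as stated) is uncharged.
Positive (K, R): Arg1, Lys12, Lys14, Lys18 → +4.
Negative (D, E): Glu8, Glu17 → −2.
Net charge = (+4) + (−2) = +2.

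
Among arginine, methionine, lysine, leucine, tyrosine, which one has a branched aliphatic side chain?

leucine

Valine (V), leucine (L), and isoleucine (I) are the branched-chain amino acids.
Of the listed options, only leucine belongs to this group.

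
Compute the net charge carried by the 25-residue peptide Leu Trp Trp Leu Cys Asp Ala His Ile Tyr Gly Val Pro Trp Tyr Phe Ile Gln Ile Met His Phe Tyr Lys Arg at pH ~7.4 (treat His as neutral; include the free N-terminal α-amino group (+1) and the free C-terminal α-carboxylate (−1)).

Near pH 7.4, K and R contribute +1 each, D and E contribute −1 each, and every other side chain (His included, as stated) is uncharged.
Positive (K, R): Lys24, Arg25 → +2.
Negative (D, E): Asp6 → −1.
The N-terminus (+1) and C-terminus (−1) cancel.
Net charge = (+2) + (−1) = +1.

+1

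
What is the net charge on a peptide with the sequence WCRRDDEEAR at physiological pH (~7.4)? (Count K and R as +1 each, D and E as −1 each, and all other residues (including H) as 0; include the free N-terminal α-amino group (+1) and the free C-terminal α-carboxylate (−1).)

-1

Positive (K, R): R3, R4, R10 → +3.
Negative (D, E): D5, D6, E7, E8 → −4.
The N-terminus (+1) and C-terminus (−1) cancel.
Net charge = (+3) + (−4) = −1.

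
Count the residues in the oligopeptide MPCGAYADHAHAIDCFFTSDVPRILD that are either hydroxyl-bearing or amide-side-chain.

3

Hydroxyl-bearing: S, T, Y. Amide-side-chain: N, Q.
Hydroxyl-bearing residues here: Y6, T18, S19 (3).
Amide-side-chain residues here: none (0).
The two groups share no amino acid, so total = 3 + 0 = 3.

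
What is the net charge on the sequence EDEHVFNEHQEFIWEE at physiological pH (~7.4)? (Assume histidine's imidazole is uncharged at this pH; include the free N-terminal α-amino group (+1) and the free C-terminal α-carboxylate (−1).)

The side chains ionized at physiological pH are Lys/Arg (+1) and Asp/Glu (−1); with His treated as neutral, nothing else contributes.
Positive (K, R): none → +0.
Negative (D, E): E1, D2, E3, E8, E11, E15, E16 → −7.
The N-terminus (+1) and C-terminus (−1) cancel.
Net charge = (+0) + (−7) = −7.

-7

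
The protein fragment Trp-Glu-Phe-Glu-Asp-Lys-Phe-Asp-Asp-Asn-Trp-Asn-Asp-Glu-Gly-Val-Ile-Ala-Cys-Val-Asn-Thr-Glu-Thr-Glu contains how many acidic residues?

9

Only D (aspartate) and E (glutamate) carry a side-chain carboxylic acid.
Matching residues: Glu2, Glu4, Asp5, Asp8, Asp9, Asp13, Glu14, Glu23, Glu25.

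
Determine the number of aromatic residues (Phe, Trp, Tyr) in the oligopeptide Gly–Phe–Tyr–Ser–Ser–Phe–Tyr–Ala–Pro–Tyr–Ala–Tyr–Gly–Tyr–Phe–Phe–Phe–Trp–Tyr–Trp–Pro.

Matching residues: Phe2, Tyr3, Phe6, Tyr7, Tyr10, Tyr12, Tyr14, Phe15, Phe16, Phe17, Trp18, Tyr19, Trp20.

13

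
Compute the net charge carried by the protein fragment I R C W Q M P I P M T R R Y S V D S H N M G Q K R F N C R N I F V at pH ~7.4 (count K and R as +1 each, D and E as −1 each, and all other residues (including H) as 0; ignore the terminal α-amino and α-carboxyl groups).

+5

Positive (K, R): R2, R12, R13, K24, R25, R29 → +6.
Negative (D, E): D17 → −1.
Net charge = (+6) + (−1) = +5.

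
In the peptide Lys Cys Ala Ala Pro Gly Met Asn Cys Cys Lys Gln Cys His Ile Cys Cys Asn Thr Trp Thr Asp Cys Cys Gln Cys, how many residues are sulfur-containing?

10

The sulfur-bearing residues are cysteine (–SH) and methionine (–S–CH₃).
Matching residues: Cys2, Met7, Cys9, Cys10, Cys13, Cys16, Cys17, Cys23, Cys24, Cys26.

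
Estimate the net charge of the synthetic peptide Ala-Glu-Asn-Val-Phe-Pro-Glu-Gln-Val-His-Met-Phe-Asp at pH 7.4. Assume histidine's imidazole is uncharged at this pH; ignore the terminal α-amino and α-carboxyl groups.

At pH ~7.4 the Lys and Arg side chains are protonated (+1), the Asp and Glu side chains are deprotonated (−1), and with His taken as neutral all other side chains carry no charge.
Positive (K, R): none → +0.
Negative (D, E): Glu2, Glu7, Asp13 → −3.
Net charge = (+0) + (−3) = −3.

-3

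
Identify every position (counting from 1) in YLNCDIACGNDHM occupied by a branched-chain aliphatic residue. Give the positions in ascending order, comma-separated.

2, 6

Valine (V), leucine (L), and isoleucine (I) are the branched-chain amino acids.
Matching residues: L2, I6.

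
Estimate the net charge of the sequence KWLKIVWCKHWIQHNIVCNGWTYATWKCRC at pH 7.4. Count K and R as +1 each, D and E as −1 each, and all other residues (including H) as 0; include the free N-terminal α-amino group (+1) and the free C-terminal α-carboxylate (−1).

Positive (K, R): K1, K4, K9, K27, R29 → +5.
Negative (D, E): none → −0.
The N-terminus (+1) and C-terminus (−1) cancel.
Net charge = (+5) + (−0) = +5.

+5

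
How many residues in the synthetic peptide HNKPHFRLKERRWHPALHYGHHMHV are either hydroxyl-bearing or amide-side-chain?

2

Hydroxyl-bearing: S, T, Y. Amide-side-chain: N, Q.
Hydroxyl-bearing residues here: Y19 (1).
Amide-side-chain residues here: N2 (1).
The two groups share no amino acid, so total = 1 + 1 = 2.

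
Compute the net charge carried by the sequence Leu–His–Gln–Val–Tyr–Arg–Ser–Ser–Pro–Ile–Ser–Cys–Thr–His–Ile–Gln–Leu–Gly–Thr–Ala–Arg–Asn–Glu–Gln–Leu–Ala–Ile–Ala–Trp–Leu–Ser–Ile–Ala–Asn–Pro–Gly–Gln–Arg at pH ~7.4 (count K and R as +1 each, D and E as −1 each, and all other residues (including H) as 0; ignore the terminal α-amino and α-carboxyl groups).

Positive (K, R): Arg6, Arg21, Arg38 → +3.
Negative (D, E): Glu23 → −1.
Net charge = (+3) + (−1) = +2.

+2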